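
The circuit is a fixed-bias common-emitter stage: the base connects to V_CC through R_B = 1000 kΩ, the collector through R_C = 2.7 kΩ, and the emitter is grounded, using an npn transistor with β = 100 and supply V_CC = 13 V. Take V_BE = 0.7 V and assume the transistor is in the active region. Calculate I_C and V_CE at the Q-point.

Base loop: V_CC = I_B·R_B + V_BE, so I_B = (13 − 0.7)/1000 kΩ = 0.0123 mA.
In the active region I_C = β·I_B = 100 × 0.0123 = 1.23 mA.
Collector loop: V_CE = V_CC − I_C·R_C = 13 − 1.23×2.7 = 9.68 V.
Since V_CE = 9.68 V > V_CE(sat) ≈ 0.2 V, the transistor is in the active region as assumed.

I_C ≈ 1.2 mA, V_CE ≈ 9.7 V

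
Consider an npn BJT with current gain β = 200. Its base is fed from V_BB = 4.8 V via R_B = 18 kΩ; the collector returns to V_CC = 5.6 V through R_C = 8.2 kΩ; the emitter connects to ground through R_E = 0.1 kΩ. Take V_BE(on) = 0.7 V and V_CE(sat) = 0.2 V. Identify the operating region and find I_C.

saturation; I_C ≈ 0.65 mA

Assume active: I_B = (4.8 − 0.7)/(18 + 201×0.1) = 0.108 mA, I_C = β·I_B = 21.5 mA.
Then V_CE = 5.6 − 21.5×8.2 − 21.6×0.1 = -173 V < 0.2 V — the active assumption fails.
Re-solve with V_CE = 0.2 V. KCL at the emitter: V_E/R_E = (V_BB−0.7−V_E)/R_B + (V_CC−0.2−V_E)/R_C, giving V_E = 0.0871 V.
I_C = (V_CC − 0.2 − V_E)/R_C = (5.4 − 0.0871)/8.2 = 0.648 mA.
Check: I_B = (4.1 − 0.0871)/18 = 0.223 mA, and β·I_B = 44.6 mA > I_C, confirming saturation.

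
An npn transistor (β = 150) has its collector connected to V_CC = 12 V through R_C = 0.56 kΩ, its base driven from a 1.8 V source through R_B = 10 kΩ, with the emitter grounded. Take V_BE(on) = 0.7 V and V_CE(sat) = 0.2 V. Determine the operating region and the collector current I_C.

Assume active. Base-emitter loop: I_B = (V_BB − V_BE)/R_B = (1.8 − 0.7)/10 = 0.11 mA.
I_C = β·I_B = 150×0.11 = 16.5 mA.
V_CE = V_CC − I_C·R_C = 12 − 16.5×0.56 = 2.76 V > V_CE(sat), so the active-region assumption holds.

active; I_C ≈ 17 mA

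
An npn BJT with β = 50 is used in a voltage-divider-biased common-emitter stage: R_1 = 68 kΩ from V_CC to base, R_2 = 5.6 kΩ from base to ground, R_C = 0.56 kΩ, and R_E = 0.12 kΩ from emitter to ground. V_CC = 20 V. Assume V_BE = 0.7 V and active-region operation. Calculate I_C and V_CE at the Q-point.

I_C ≈ 3.6 mA, V_CE ≈ 18 V

Thevenize the base divider: V_Th = V_CC·R_2/(R_1+R_2) = 20×5.6/73.6 = 1.52 V, R_Th = R_1‖R_2 = 5.17 kΩ.
Base-emitter loop: V_Th = I_B·R_Th + V_BE + (β+1)I_B·R_E, so I_B = (1.52 − 0.7) / (5.17 + 51×0.12) = 0.0728 mA.
I_C = β·I_B = 50×0.0728 = 3.64 mA, and I_E = (β+1)I_B = 3.71 mA.
V_CE = V_CC − I_C·R_C − I_E·R_E = 20 − 3.64×0.56 − 3.71×0.12 = 17.5 V.
V_CE = 17.5 V > 0.2 V confirms active-region operation.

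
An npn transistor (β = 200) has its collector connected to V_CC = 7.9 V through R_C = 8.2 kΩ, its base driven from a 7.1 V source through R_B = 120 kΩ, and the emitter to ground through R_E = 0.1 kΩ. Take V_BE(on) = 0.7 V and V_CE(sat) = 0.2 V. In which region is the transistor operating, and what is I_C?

saturation; I_C ≈ 0.93 mA

Assume active: I_B = (7.1 − 0.7)/(120 + 201×0.1) = 0.0457 mA, I_C = β·I_B = 9.14 mA.
Then V_CE = 7.9 − 9.14×8.2 − 9.18×0.1 = -67.9 V < 0.2 V — the active assumption fails.
Re-solve with V_CE = 0.2 V. KCL at the emitter: V_E/R_E = (V_BB−0.7−V_E)/R_B + (V_CC−0.2−V_E)/R_C, giving V_E = 0.098 V.
I_C = (V_CC − 0.2 − V_E)/R_C = (7.7 − 0.098)/8.2 = 0.927 mA.
Check: I_B = (6.4 − 0.098)/120 = 0.0525 mA, and β·I_B = 10.5 mA > I_C, confirming saturation.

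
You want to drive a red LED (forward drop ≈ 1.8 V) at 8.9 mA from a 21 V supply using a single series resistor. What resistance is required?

The resistor drops V_S − V_D = 21 − 1.8 = 19.2 V at 8.9 mA.
R = 19.2 V / 8.9 mA = 2.16 kΩ.

R ≈ 2.2 kΩ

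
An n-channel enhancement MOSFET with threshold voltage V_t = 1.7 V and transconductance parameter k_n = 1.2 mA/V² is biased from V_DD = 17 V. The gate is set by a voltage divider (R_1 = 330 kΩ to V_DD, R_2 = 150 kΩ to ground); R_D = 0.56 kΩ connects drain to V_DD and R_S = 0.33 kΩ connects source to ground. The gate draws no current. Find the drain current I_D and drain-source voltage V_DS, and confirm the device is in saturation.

V_G = V_DD·R_2/(R_1+R_2) = 17×150/480 = 5.31 V.
Assume saturation: I_D = (k_n/2)(V_GS − V_t)² with V_GS = V_G − I_D·R_S = 5.31 − 0.33·I_D.
Substituting gives 0.0653·I_D² − 2.43·I_D + 7.83 = 0, with roots I_D = 3.56 or 33.6 mA.
The root I_D = 33.6 mA gives V_GS = -5.79 V ≤ V_t, so take I_D = 3.56 mA.
Then V_GS = 4.14 V and V_DS = V_DD − I_D(R_D+R_S) = 17 − 3.56×0.89 = 13.8 V.
Saturation requires V_DS ≥ V_GS − V_t = 2.44 V; 13.8 ≥ 2.44 ✓.

I_D ≈ 3.6 mA, V_DS ≈ 14 V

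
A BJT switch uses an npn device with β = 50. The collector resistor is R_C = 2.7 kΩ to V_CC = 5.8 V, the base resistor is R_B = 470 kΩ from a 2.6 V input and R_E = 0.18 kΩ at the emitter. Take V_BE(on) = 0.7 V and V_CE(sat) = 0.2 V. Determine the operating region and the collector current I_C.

Assume active. Base-emitter loop: I_B = (V_BB − V_BE)/(R_B + (β+1)R_E) = (2.6 − 0.7)/(470 + 51×0.18) = 0.00397 mA.
I_C = β·I_B = 50×0.00397 = 0.198 mA.
V_CE = V_CC − I_C·R_C − I_E·R_E = 5.8 − 0.198×2.7 − 0.202×0.18 = 5.23 V > V_CE(sat), so the active-region assumption holds.

active; I_C ≈ 0.2 mA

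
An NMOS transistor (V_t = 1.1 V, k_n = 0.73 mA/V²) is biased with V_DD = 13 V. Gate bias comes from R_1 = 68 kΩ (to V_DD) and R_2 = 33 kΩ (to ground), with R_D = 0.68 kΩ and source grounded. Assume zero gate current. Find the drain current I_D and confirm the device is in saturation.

I_D ≈ 3.6 mA

V_G = V_DD·R_2/(R_1+R_2) = 13×33/101 = 4.25 V. With the source grounded, V_GS = V_G = 4.25 V.
Assume saturation: I_D = (k_n/2)(V_GS − V_t)² = (0.73/2)×(4.25 − 1.1)² = 0.365×3.15² = 3.62 mA.
V_DS = V_DD − I_D·R_D = 13 − 3.62×0.68 = 10.5 V.
Saturation requires V_DS ≥ V_GS − V_t = 3.15 V; 10.5 ≥ 3.15 ✓.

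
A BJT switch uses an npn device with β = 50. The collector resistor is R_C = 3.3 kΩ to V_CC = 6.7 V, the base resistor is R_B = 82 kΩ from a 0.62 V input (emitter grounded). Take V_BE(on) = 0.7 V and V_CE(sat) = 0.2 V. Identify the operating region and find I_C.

cutoff; I_C ≈ 0

V_BB = 0.62 V ≤ V_BE(on) = 0.7 V, so the base-emitter junction is not forward biased.
The transistor is in cutoff: I_B = I_C = 0.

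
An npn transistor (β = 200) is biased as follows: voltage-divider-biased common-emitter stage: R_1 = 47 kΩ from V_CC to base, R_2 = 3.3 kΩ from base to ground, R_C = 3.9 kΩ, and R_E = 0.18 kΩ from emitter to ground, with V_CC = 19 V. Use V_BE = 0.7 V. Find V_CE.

V_CE ≈ 7.6 V

Thevenize the base divider: V_Th = V_CC·R_2/(R_1+R_2) = 19×3.3/50.3 = 1.25 V, R_Th = R_1‖R_2 = 3.08 kΩ.
Base-emitter loop: V_Th = I_B·R_Th + V_BE + (β+1)I_B·R_E, so I_B = (1.25 − 0.7) / (3.08 + 201×0.18) = 0.0139 mA.
I_C = β·I_B = 200×0.0139 = 2.78 mA, and I_E = (β+1)I_B = 2.8 mA.
V_CE = V_CC − I_C·R_C − I_E·R_E = 19 − 2.78×3.9 − 2.8×0.18 = 7.64 V.
V_CE = 7.64 V > 0.2 V confirms active-region operation.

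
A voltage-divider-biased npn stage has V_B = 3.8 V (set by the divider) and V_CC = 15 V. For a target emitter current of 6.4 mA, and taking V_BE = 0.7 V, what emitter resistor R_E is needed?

V_E = V_B − V_BE = 3.8 − 0.7 = 3.1 V.
R_E = V_E / I_E = 3.1 / 6.4 = 0.484 kΩ.

R_E ≈ 0.48 kΩ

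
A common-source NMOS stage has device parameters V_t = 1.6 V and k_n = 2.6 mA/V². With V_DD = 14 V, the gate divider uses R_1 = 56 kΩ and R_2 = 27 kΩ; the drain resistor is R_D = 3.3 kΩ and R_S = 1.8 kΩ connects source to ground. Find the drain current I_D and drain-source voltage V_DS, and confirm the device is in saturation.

I_D ≈ 1.1 mA, V_DS ≈ 8.3 V

V_G = V_DD·R_2/(R_1+R_2) = 14×27/83 = 4.55 V.
Assume saturation: I_D = (k_n/2)(V_GS − V_t)² with V_GS = V_G − I_D·R_S = 4.55 − 1.8·I_D.
Substituting gives 4.21·I_D² − 14.8·I_D + 11.3 = 0, with roots I_D = 1.12 or 2.4 mA.
The root I_D = 2.4 mA gives V_GS = 0.243 V ≤ V_t, so take I_D = 1.12 mA.
Then V_GS = 2.53 V and V_DS = V_DD − I_D(R_D+R_S) = 14 − 1.12×5.1 = 8.26 V.
Saturation requires V_DS ≥ V_GS − V_t = 0.93 V; 8.26 ≥ 0.93 ✓.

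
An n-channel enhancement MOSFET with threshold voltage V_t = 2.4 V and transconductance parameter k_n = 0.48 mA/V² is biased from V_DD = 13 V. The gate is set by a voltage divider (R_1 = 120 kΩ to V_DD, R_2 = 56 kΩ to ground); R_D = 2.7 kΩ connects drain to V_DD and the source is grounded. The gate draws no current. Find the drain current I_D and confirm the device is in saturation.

V_G = V_DD·R_2/(R_1+R_2) = 13×56/176 = 4.14 V. With the source grounded, V_GS = V_G = 4.14 V.
Assume saturation: I_D = (k_n/2)(V_GS − V_t)² = (0.48/2)×(4.14 − 2.4)² = 0.24×1.74² = 0.724 mA.
V_DS = V_DD − I_D·R_D = 13 − 0.724×2.7 = 11 V.
Saturation requires V_DS ≥ V_GS − V_t = 1.74 V; 11 ≥ 1.74 ✓.

I_D ≈ 0.72 mA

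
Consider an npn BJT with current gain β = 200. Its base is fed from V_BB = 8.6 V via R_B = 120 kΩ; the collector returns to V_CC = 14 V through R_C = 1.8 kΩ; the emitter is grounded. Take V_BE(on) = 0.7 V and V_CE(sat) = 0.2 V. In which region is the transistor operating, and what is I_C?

saturation; I_C ≈ 7.7 mA

Assume active: I_B = (8.6 − 0.7)/120 = 0.0658 mA, giving I_C = β·I_B = 13.2 mA.
But then V_CE = 14 − 13.2×1.8 = -9.7 V < V_CE(sat) = 0.2 V — impossible in the active region.
So the transistor is saturated. With V_CE = 0.2 V, I_C = (V_CC − 0.2)/R_C = 13.8/1.8 = 7.67 mA.
Check: β·I_B = 13.2 mA > I_C = 7.67 mA, confirming saturation.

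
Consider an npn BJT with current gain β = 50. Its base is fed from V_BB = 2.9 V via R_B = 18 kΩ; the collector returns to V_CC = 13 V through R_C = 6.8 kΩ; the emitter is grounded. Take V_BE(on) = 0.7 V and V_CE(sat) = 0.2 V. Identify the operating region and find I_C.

Assume active: I_B = (2.9 − 0.7)/18 = 0.122 mA, giving I_C = β·I_B = 6.11 mA.
But then V_CE = 13 − 6.11×6.8 = -28.6 V < V_CE(sat) = 0.2 V — impossible in the active region.
So the transistor is saturated. With V_CE = 0.2 V, I_C = (V_CC − 0.2)/R_C = 12.8/6.8 = 1.88 mA.
Check: β·I_B = 6.11 mA > I_C = 1.88 mA, confirming saturation.

saturation; I_C ≈ 1.9 mA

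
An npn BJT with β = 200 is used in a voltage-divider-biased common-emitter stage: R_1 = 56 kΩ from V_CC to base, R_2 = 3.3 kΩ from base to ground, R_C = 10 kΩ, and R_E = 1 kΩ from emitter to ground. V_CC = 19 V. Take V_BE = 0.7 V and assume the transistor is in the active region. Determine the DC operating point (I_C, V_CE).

I_C ≈ 0.35 mA, V_CE ≈ 15 V

Thevenize the base divider: V_Th = V_CC·R_2/(R_1+R_2) = 19×3.3/59.3 = 1.06 V, R_Th = R_1‖R_2 = 3.12 kΩ.
Base-emitter loop: V_Th = I_B·R_Th + V_BE + (β+1)I_B·R_E, so I_B = (1.06 − 0.7) / (3.12 + 201×1) = 0.00175 mA.
I_C = β·I_B = 200×0.00175 = 0.35 mA, and I_E = (β+1)I_B = 0.352 mA.
V_CE = V_CC − I_C·R_C − I_E·R_E = 19 − 0.35×10 − 0.352×1 = 15.1 V.
V_CE = 15.1 V > 0.2 V confirms active-region operation.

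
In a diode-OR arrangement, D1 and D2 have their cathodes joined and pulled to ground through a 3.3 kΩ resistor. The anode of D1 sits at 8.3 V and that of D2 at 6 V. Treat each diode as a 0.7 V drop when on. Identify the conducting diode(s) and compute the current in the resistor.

Only D1 conducts; I_R ≈ 2.3 mA

Assume both conduct. Then node N would need to be at both 8.3−0.7 = 7.6 V and 6−0.7 = 5.3 V, which is impossible.
Assume only D1 conducts: V_N = 8.3 − 0.7 = 7.6 V, so I_R = 7.6/3.3 = 2.3 mA.
Check D2: its anode-to-cathode voltage is 6 − 7.6 = -1.6 V < 0.7 V, so it is off. The assumption is consistent.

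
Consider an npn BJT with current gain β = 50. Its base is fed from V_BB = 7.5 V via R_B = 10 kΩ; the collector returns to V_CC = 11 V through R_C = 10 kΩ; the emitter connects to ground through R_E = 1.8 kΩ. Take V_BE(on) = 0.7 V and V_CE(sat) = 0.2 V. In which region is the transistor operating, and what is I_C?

Assume active: I_B = (7.5 − 0.7)/(10 + 51×1.8) = 0.0668 mA, I_C = β·I_B = 3.34 mA.
Then V_CE = 11 − 3.34×10 − 3.41×1.8 = -28.5 V < 0.2 V — the active assumption fails.
Re-solve with V_CE = 0.2 V. KCL at the emitter: V_E/R_E = (V_BB−0.7−V_E)/R_B + (V_CC−0.2−V_E)/R_C, giving V_E = 2.33 V.
I_C = (V_CC − 0.2 − V_E)/R_C = (10.8 − 2.33)/10 = 0.847 mA.
Check: I_B = (6.8 − 2.33)/10 = 0.447 mA, and β·I_B = 22.4 mA > I_C, confirming saturation.

saturation; I_C ≈ 0.85 mA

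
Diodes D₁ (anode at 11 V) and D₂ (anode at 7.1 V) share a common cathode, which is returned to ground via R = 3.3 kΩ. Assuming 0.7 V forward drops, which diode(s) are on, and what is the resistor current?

Assume both conduct. Then node N would need to be at both 11−0.7 = 10.3 V and 7.1−0.7 = 6.4 V, which is impossible.
Assume only D₁ conducts: V_N = 11 − 0.7 = 10.3 V, so I_R = 10.3/3.3 = 3.12 mA.
Check D₂: its anode-to-cathode voltage is 7.1 − 10.3 = -3.2 V < 0.7 V, so it is off. The assumption is consistent.

Only D₁ conducts; I_R ≈ 3.1 mA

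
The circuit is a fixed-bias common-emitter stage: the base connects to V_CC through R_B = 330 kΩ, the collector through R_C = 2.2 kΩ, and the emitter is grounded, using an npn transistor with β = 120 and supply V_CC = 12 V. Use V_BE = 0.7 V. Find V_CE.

Base loop: V_CC = I_B·R_B + V_BE, so I_B = (12 − 0.7)/330 kΩ = 0.0342 mA.
In the active region I_C = β·I_B = 120 × 0.0342 = 4.11 mA.
Collector loop: V_CE = V_CC − I_C·R_C = 12 − 4.11×2.2 = 2.96 V.
Since V_CE = 2.96 V > V_CE(sat) ≈ 0.2 V, the transistor is in the active region as assumed.

V_CE ≈ 3 V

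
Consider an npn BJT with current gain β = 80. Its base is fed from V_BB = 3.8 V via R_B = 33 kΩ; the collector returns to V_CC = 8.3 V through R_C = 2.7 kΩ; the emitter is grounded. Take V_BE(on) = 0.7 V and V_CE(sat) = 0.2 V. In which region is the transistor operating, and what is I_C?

Assume active: I_B = (3.8 − 0.7)/33 = 0.0939 mA, giving I_C = β·I_B = 7.52 mA.
But then V_CE = 8.3 − 7.52×2.7 = -12 V < V_CE(sat) = 0.2 V — impossible in the active region.
So the transistor is saturated. With V_CE = 0.2 V, I_C = (V_CC − 0.2)/R_C = 8.1/2.7 = 3 mA.
Check: β·I_B = 7.52 mA > I_C = 3 mA, confirming saturation.

saturation; I_C ≈ 3 mA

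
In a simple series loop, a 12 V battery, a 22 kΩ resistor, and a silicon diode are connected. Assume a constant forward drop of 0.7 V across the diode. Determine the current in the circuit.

I ≈ 0.51 mA

KVL around the loop: 12 = V_D + I·R = 0.7 + I × 22 kΩ.
So I = (12 − 0.7) / 22 kΩ = 11.3 / 22 = 0.514 mA.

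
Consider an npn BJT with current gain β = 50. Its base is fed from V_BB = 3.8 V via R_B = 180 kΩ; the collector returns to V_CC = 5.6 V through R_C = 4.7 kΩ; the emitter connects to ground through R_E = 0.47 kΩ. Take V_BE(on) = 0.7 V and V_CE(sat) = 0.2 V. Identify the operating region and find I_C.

Assume active. Base-emitter loop: I_B = (V_BB − V_BE)/(R_B + (β+1)R_E) = (3.8 − 0.7)/(180 + 51×0.47) = 0.0152 mA.
I_C = β·I_B = 50×0.0152 = 0.76 mA.
V_CE = V_CC − I_C·R_C − I_E·R_E = 5.6 − 0.76×4.7 − 0.775×0.47 = 1.66 V > V_CE(sat), so the active-region assumption holds.

active; I_C ≈ 0.76 mA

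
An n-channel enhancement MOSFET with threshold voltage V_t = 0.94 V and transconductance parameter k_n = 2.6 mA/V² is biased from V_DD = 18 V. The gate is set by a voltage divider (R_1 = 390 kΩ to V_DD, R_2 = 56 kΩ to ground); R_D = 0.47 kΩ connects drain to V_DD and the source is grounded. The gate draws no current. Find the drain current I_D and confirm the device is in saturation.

V_G = V_DD·R_2/(R_1+R_2) = 18×56/446 = 2.26 V. With the source grounded, V_GS = V_G = 2.26 V.
Assume saturation: I_D = (k_n/2)(V_GS − V_t)² = (2.6/2)×(2.26 − 0.94)² = 1.3×1.32² = 2.27 mA.
V_DS = V_DD − I_D·R_D = 18 − 2.27×0.47 = 16.9 V.
Saturation requires V_DS ≥ V_GS − V_t = 1.32 V; 16.9 ≥ 1.32 ✓.

I_D ≈ 2.3 mA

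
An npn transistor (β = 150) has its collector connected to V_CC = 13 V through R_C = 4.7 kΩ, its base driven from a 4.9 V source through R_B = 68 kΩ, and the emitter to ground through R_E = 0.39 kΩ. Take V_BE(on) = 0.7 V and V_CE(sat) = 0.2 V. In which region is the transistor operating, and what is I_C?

saturation; I_C ≈ 2.5 mA

Assume active: I_B = (4.9 − 0.7)/(68 + 151×0.39) = 0.0331 mA, I_C = β·I_B = 4.96 mA.
Then V_CE = 13 − 4.96×4.7 − 5×0.39 = -12.3 V < 0.2 V — the active assumption fails.
Re-solve with V_CE = 0.2 V. KCL at the emitter: V_E/R_E = (V_BB−0.7−V_E)/R_B + (V_CC−0.2−V_E)/R_C, giving V_E = 0.998 V.
I_C = (V_CC − 0.2 − V_E)/R_C = (12.8 − 0.998)/4.7 = 2.51 mA.
Check: I_B = (4.2 − 0.998)/68 = 0.0471 mA, and β·I_B = 7.06 mA > I_C, confirming saturation.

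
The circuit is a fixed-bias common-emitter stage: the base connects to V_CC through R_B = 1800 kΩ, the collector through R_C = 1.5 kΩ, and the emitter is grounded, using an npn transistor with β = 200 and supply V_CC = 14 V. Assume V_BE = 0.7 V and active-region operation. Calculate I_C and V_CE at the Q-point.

Base loop: V_CC = I_B·R_B + V_BE, so I_B = (14 − 0.7)/1800 kΩ = 0.00739 mA.
In the active region I_C = β·I_B = 200 × 0.00739 = 1.48 mA.
Collector loop: V_CE = V_CC − I_C·R_C = 14 − 1.48×1.5 = 11.8 V.
Since V_CE = 11.8 V > V_CE(sat) ≈ 0.2 V, the transistor is in the active region as assumed.

I_C ≈ 1.5 mA, V_CE ≈ 12 V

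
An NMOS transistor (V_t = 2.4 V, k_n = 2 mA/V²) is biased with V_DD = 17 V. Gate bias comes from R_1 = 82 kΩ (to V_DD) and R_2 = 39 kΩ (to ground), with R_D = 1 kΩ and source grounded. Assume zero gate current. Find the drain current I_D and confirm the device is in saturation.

V_G = V_DD·R_2/(R_1+R_2) = 17×39/121 = 5.48 V. With the source grounded, V_GS = V_G = 5.48 V.
Assume saturation: I_D = (k_n/2)(V_GS − V_t)² = (2/2)×(5.48 − 2.4)² = 1×3.08² = 9.48 mA.
V_DS = V_DD − I_D·R_D = 17 − 9.48×1 = 7.52 V.
Saturation requires V_DS ≥ V_GS − V_t = 3.08 V; 7.52 ≥ 3.08 ✓.

I_D ≈ 9.5 mA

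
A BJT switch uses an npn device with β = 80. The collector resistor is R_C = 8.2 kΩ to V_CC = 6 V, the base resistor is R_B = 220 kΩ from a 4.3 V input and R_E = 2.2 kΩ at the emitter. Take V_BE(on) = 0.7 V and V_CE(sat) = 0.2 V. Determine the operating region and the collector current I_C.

Assume active: I_B = (4.3 − 0.7)/(220 + 81×2.2) = 0.00904 mA, I_C = β·I_B = 0.723 mA.
Then V_CE = 6 − 0.723×8.2 − 0.732×2.2 = -1.54 V < 0.2 V — the active assumption fails.
Re-solve with V_CE = 0.2 V. KCL at the emitter: V_E/R_E = (V_BB−0.7−V_E)/R_B + (V_CC−0.2−V_E)/R_C, giving V_E = 1.25 V.
I_C = (V_CC − 0.2 − V_E)/R_C = (5.8 − 1.25)/8.2 = 0.555 mA.
Check: I_B = (3.6 − 1.25)/220 = 0.0107 mA, and β·I_B = 0.856 mA > I_C, confirming saturation.

saturation; I_C ≈ 0.56 mA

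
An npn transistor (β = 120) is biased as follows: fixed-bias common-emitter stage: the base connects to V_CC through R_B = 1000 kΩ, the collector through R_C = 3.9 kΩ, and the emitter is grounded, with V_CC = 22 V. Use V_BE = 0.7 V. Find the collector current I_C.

Base loop: V_CC = I_B·R_B + V_BE, so I_B = (22 − 0.7)/1000 kΩ = 0.0213 mA.
In the active region I_C = β·I_B = 120 × 0.0213 = 2.56 mA.
Collector loop: V_CE = V_CC − I_C·R_C = 22 − 2.56×3.9 = 12 V.
Since V_CE = 12 V > V_CE(sat) ≈ 0.2 V, the transistor is in the active region as assumed.

I_C ≈ 2.6 mA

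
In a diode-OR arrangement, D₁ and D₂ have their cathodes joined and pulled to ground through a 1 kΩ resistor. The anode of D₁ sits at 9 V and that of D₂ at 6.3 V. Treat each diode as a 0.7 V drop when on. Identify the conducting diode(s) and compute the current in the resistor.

Assume both conduct. Then node N would need to be at both 9−0.7 = 8.3 V and 6.3−0.7 = 5.6 V, which is impossible.
Assume only D₁ conducts: V_N = 9 − 0.7 = 8.3 V, so I_R = 8.3/1 = 8.3 mA.
Check D₂: its anode-to-cathode voltage is 6.3 − 8.3 = -2 V < 0.7 V, so it is off. The assumption is consistent.

Only D₁ conducts; I_R ≈ 8.3 mA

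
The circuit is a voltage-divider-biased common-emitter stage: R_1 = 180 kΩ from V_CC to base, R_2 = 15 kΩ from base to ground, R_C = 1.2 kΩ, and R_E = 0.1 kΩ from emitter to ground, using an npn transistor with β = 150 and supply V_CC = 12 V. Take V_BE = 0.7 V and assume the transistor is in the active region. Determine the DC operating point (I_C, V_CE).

I_C ≈ 1.2 mA, V_CE ≈ 10 V

Thevenize the base divider: V_Th = V_CC·R_2/(R_1+R_2) = 12×15/195 = 0.923 V, R_Th = R_1‖R_2 = 13.8 kΩ.
Base-emitter loop: V_Th = I_B·R_Th + V_BE + (β+1)I_B·R_E, so I_B = (0.923 − 0.7) / (13.8 + 151×0.1) = 0.00771 mA.
I_C = β·I_B = 150×0.00771 = 1.16 mA, and I_E = (β+1)I_B = 1.16 mA.
V_CE = V_CC − I_C·R_C − I_E·R_E = 12 − 1.16×1.2 − 1.16×0.1 = 10.5 V.
V_CE = 10.5 V > 0.2 V confirms active-region operation.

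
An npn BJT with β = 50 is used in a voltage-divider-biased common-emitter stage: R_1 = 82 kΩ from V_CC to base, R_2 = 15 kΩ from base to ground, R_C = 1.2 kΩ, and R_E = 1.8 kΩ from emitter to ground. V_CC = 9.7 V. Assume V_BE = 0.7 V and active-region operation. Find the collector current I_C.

Thevenize the base divider: V_Th = V_CC·R_2/(R_1+R_2) = 9.7×15/97 = 1.5 V, R_Th = R_1‖R_2 = 12.7 kΩ.
Base-emitter loop: V_Th = I_B·R_Th + V_BE + (β+1)I_B·R_E, so I_B = (1.5 − 0.7) / (12.7 + 51×1.8) = 0.00766 mA.
I_C = β·I_B = 50×0.00766 = 0.383 mA, and I_E = (β+1)I_B = 0.391 mA.
V_CE = V_CC − I_C·R_C − I_E·R_E = 9.7 − 0.383×1.2 − 0.391×1.8 = 8.54 V.
V_CE = 8.54 V > 0.2 V confirms active-region operation.

I_C ≈ 0.38 mA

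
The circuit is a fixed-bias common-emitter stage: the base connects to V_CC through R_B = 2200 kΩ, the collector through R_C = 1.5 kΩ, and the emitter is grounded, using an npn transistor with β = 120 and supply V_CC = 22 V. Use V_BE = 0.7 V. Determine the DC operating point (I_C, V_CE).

Base loop: V_CC = I_B·R_B + V_BE, so I_B = (22 − 0.7)/2200 kΩ = 0.00968 mA.
In the active region I_C = β·I_B = 120 × 0.00968 = 1.16 mA.
Collector loop: V_CE = V_CC − I_C·R_C = 22 − 1.16×1.5 = 20.3 V.
Since V_CE = 20.3 V > V_CE(sat) ≈ 0.2 V, the transistor is in the active region as assumed.

I_C ≈ 1.2 mA, V_CE ≈ 20 V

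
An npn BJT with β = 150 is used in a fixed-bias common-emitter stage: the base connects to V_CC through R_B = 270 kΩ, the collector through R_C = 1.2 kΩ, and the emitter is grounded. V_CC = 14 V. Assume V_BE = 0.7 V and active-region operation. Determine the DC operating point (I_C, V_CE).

I_C ≈ 7.4 mA, V_CE ≈ 5.1 V

Base loop: V_CC = I_B·R_B + V_BE, so I_B = (14 − 0.7)/270 kΩ = 0.0493 mA.
In the active region I_C = β·I_B = 150 × 0.0493 = 7.39 mA.
Collector loop: V_CE = V_CC − I_C·R_C = 14 − 7.39×1.2 = 5.13 V.
Since V_CE = 5.13 V > V_CE(sat) ≈ 0.2 V, the transistor is in the active region as assumed.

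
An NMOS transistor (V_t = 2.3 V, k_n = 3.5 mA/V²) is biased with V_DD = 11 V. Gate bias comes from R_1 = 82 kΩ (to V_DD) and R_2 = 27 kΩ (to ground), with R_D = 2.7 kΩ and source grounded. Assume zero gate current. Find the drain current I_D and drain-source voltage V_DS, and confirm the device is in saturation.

V_G = V_DD·R_2/(R_1+R_2) = 11×27/109 = 2.72 V. With the source grounded, V_GS = V_G = 2.72 V.
Assume saturation: I_D = (k_n/2)(V_GS − V_t)² = (3.5/2)×(2.72 − 2.3)² = 1.75×0.425² = 0.316 mA.
V_DS = V_DD − I_D·R_D = 11 − 0.316×2.7 = 10.1 V.
Saturation requires V_DS ≥ V_GS − V_t = 0.425 V; 10.1 ≥ 0.425 ✓.

I_D ≈ 0.32 mA, V_DS ≈ 10 V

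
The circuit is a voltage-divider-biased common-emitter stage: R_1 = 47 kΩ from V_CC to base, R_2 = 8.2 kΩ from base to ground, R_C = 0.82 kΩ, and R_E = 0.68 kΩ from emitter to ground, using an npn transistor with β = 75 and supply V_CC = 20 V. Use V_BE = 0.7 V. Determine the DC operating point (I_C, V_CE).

Thevenize the base divider: V_Th = V_CC·R_2/(R_1+R_2) = 20×8.2/55.2 = 2.97 V, R_Th = R_1‖R_2 = 6.98 kΩ.
Base-emitter loop: V_Th = I_B·R_Th + V_BE + (β+1)I_B·R_E, so I_B = (2.97 − 0.7) / (6.98 + 76×0.68) = 0.0387 mA.
I_C = β·I_B = 75×0.0387 = 2.9 mA, and I_E = (β+1)I_B = 2.94 mA.
V_CE = V_CC − I_C·R_C − I_E·R_E = 20 − 2.9×0.82 − 2.94×0.68 = 15.6 V.
V_CE = 15.6 V > 0.2 V confirms active-region operation.

I_C ≈ 2.9 mA, V_CE ≈ 16 V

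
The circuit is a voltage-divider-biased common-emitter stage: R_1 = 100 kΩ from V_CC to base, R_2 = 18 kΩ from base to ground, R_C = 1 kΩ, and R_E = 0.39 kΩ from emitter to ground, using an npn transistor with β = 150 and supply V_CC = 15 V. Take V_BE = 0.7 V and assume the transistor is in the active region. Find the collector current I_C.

I_C ≈ 3.2 mA

Thevenize the base divider: V_Th = V_CC·R_2/(R_1+R_2) = 15×18/118 = 2.29 V, R_Th = R_1‖R_2 = 15.3 kΩ.
Base-emitter loop: V_Th = I_B·R_Th + V_BE + (β+1)I_B·R_E, so I_B = (2.29 − 0.7) / (15.3 + 151×0.39) = 0.0214 mA.
I_C = β·I_B = 150×0.0214 = 3.21 mA, and I_E = (β+1)I_B = 3.23 mA.
V_CE = V_CC − I_C·R_C − I_E·R_E = 15 − 3.21×1 − 3.23×0.39 = 10.5 V.
V_CE = 10.5 V > 0.2 V confirms active-region operation.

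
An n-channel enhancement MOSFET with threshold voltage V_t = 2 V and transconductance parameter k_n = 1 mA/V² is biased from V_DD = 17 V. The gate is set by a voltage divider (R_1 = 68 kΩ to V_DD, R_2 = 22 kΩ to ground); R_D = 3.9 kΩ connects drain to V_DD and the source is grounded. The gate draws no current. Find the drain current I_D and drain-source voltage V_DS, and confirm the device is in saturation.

V_G = V_DD·R_2/(R_1+R_2) = 17×22/90 = 4.16 V. With the source grounded, V_GS = V_G = 4.16 V.
Assume saturation: I_D = (k_n/2)(V_GS − V_t)² = (1/2)×(4.16 − 2)² = 0.5×2.16² = 2.32 mA.
V_DS = V_DD − I_D·R_D = 17 − 2.32×3.9 = 7.94 V.
Saturation requires V_DS ≥ V_GS − V_t = 2.16 V; 7.94 ≥ 2.16 ✓.

I_D ≈ 2.3 mA, V_DS ≈ 7.9 V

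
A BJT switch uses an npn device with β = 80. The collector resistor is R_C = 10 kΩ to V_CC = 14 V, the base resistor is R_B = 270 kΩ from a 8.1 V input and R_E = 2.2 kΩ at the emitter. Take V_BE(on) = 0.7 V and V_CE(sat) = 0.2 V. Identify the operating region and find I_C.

Assume active: I_B = (8.1 − 0.7)/(270 + 81×2.2) = 0.0165 mA, I_C = β·I_B = 1.32 mA.
Then V_CE = 14 − 1.32×10 − 1.34×2.2 = -2.15 V < 0.2 V — the active assumption fails.
Re-solve with V_CE = 0.2 V. KCL at the emitter: V_E/R_E = (V_BB−0.7−V_E)/R_B + (V_CC−0.2−V_E)/R_C, giving V_E = 2.52 V.
I_C = (V_CC − 0.2 − V_E)/R_C = (13.8 − 2.52)/10 = 1.13 mA.
Check: I_B = (7.4 − 2.52)/270 = 0.0181 mA, and β·I_B = 1.45 mA > I_C, confirming saturation.

saturation; I_C ≈ 1.1 mA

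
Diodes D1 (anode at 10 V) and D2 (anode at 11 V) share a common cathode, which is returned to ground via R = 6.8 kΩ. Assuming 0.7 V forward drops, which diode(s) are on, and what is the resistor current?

Assume both conduct. Then node N would need to be at both 10−0.7 = 9.3 V and 11−0.7 = 10.3 V, which is impossible.
Assume only D2 conducts: V_N = 11 − 0.7 = 10.3 V, so I_R = 10.3/6.8 = 1.51 mA.
Check D1: its anode-to-cathode voltage is 10 − 10.3 = -0.3 V < 0.7 V, so it is off. The assumption is consistent.

Only D2 conducts; I_R ≈ 1.5 mA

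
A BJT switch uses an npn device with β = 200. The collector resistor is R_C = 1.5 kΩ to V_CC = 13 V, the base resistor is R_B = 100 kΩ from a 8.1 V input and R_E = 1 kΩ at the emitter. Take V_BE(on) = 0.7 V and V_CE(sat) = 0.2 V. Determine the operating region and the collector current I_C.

active; I_C ≈ 4.9 mA

Assume active. Base-emitter loop: I_B = (V_BB − V_BE)/(R_B + (β+1)R_E) = (8.1 − 0.7)/(100 + 201×1) = 0.0246 mA.
I_C = β·I_B = 200×0.0246 = 4.92 mA.
V_CE = V_CC − I_C·R_C − I_E·R_E = 13 − 4.92×1.5 − 4.94×1 = 0.683 V > V_CE(sat), so the active-region assumption holds.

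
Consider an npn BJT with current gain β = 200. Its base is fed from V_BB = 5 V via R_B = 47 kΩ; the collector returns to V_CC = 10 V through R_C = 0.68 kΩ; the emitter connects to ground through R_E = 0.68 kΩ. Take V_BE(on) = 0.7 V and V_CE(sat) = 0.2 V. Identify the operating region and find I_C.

active; I_C ≈ 4.7 mA

Assume active. Base-emitter loop: I_B = (V_BB − V_BE)/(R_B + (β+1)R_E) = (5 − 0.7)/(47 + 201×0.68) = 0.0234 mA.
I_C = β·I_B = 200×0.0234 = 4.68 mA.
V_CE = V_CC − I_C·R_C − I_E·R_E = 10 − 4.68×0.68 − 4.71×0.68 = 3.62 V > V_CE(sat), so the active-region assumption holds.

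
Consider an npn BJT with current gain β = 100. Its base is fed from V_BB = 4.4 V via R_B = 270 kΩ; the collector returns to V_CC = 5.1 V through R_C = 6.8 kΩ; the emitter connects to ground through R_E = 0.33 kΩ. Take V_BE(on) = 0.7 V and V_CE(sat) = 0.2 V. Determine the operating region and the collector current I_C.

Assume active: I_B = (4.4 − 0.7)/(270 + 101×0.33) = 0.0122 mA, I_C = β·I_B = 1.22 mA.
Then V_CE = 5.1 − 1.22×6.8 − 1.23×0.33 = -3.6 V < 0.2 V — the active assumption fails.
Re-solve with V_CE = 0.2 V. KCL at the emitter: V_E/R_E = (V_BB−0.7−V_E)/R_B + (V_CC−0.2−V_E)/R_C, giving V_E = 0.231 V.
I_C = (V_CC − 0.2 − V_E)/R_C = (4.9 − 0.231)/6.8 = 0.687 mA.
Check: I_B = (3.7 − 0.231)/270 = 0.0128 mA, and β·I_B = 1.28 mA > I_C, confirming saturation.

saturation; I_C ≈ 0.69 mA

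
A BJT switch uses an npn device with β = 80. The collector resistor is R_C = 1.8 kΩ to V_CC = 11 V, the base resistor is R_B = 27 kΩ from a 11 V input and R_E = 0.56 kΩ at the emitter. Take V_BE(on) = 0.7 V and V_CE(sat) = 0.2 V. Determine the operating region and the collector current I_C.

saturation; I_C ≈ 4.5 mA

Assume active: I_B = (11 − 0.7)/(27 + 81×0.56) = 0.142 mA, I_C = β·I_B = 11.4 mA.
Then V_CE = 11 − 11.4×1.8 − 11.5×0.56 = -16 V < 0.2 V — the active assumption fails.
Re-solve with V_CE = 0.2 V. KCL at the emitter: V_E/R_E = (V_BB−0.7−V_E)/R_B + (V_CC−0.2−V_E)/R_C, giving V_E = 2.68 V.
I_C = (V_CC − 0.2 − V_E)/R_C = (10.8 − 2.68)/1.8 = 4.51 mA.
Check: I_B = (10.3 − 2.68)/27 = 0.282 mA, and β·I_B = 22.6 mA > I_C, confirming saturation.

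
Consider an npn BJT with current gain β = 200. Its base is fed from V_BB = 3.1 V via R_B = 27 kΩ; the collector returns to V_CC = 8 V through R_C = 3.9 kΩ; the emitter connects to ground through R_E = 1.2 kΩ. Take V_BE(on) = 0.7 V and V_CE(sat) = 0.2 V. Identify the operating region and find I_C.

saturation; I_C ≈ 1.5 mA

Assume active: I_B = (3.1 − 0.7)/(27 + 201×1.2) = 0.00895 mA, I_C = β·I_B = 1.79 mA.
Then V_CE = 8 − 1.79×3.9 − 1.8×1.2 = -1.14 V < 0.2 V — the active assumption fails.
Re-solve with V_CE = 0.2 V. KCL at the emitter: V_E/R_E = (V_BB−0.7−V_E)/R_B + (V_CC−0.2−V_E)/R_C, giving V_E = 1.85 V.
I_C = (V_CC − 0.2 − V_E)/R_C = (7.8 − 1.85)/3.9 = 1.52 mA.
Check: I_B = (2.4 − 1.85)/27 = 0.0202 mA, and β·I_B = 4.05 mA > I_C, confirming saturation.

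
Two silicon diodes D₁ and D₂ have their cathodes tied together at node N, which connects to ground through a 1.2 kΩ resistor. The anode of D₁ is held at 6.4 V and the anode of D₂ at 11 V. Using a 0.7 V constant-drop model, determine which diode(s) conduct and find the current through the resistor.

Assume both conduct. Then node N would need to be at both 6.4−0.7 = 5.7 V and 11−0.7 = 10.3 V, which is impossible.
Assume only D₂ conducts: V_N = 11 − 0.7 = 10.3 V, so I_R = 10.3/1.2 = 8.58 mA.
Check D₁: its anode-to-cathode voltage is 6.4 − 10.3 = -3.9 V < 0.7 V, so it is off. The assumption is consistent.

Only D₂ conducts; I_R ≈ 8.6 mA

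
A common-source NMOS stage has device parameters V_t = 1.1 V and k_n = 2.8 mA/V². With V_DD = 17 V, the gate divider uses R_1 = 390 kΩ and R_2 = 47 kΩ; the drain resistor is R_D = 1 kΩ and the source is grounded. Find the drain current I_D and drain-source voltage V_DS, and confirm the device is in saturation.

I_D ≈ 0.74 mA, V_DS ≈ 16 V

V_G = V_DD·R_2/(R_1+R_2) = 17×47/437 = 1.83 V. With the source grounded, V_GS = V_G = 1.83 V.
Assume saturation: I_D = (k_n/2)(V_GS − V_t)² = (2.8/2)×(1.83 − 1.1)² = 1.4×0.728² = 0.743 mA.
V_DS = V_DD − I_D·R_D = 17 − 0.743×1 = 16.3 V.
Saturation requires V_DS ≥ V_GS − V_t = 0.728 V; 16.3 ≥ 0.728 ✓.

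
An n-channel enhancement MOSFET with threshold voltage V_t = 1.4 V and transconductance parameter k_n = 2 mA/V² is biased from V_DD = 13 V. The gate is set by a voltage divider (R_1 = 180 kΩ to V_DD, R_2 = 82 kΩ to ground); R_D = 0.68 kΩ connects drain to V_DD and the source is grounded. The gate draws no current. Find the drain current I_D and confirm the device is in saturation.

V_G = V_DD·R_2/(R_1+R_2) = 13×82/262 = 4.07 V. With the source grounded, V_GS = V_G = 4.07 V.
Assume saturation: I_D = (k_n/2)(V_GS − V_t)² = (2/2)×(4.07 − 1.4)² = 1×2.67² = 7.12 mA.
V_DS = V_DD − I_D·R_D = 13 − 7.12×0.68 = 8.16 V.
Saturation requires V_DS ≥ V_GS − V_t = 2.67 V; 8.16 ≥ 2.67 ✓.

I_D ≈ 7.1 mA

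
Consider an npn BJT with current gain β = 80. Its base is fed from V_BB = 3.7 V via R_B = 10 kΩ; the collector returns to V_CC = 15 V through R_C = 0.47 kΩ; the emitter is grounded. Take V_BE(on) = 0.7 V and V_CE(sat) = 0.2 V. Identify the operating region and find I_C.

Assume active. Base-emitter loop: I_B = (V_BB − V_BE)/R_B = (3.7 − 0.7)/10 = 0.3 mA.
I_C = β·I_B = 80×0.3 = 24 mA.
V_CE = V_CC − I_C·R_C = 15 − 24×0.47 = 3.72 V > V_CE(sat), so the active-region assumption holds.

active; I_C ≈ 24 mA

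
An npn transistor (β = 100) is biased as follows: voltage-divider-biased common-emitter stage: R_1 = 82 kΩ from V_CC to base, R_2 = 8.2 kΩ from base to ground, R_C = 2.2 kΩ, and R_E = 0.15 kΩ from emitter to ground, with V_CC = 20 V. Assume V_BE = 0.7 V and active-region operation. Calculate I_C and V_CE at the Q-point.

Thevenize the base divider: V_Th = V_CC·R_2/(R_1+R_2) = 20×8.2/90.2 = 1.82 V, R_Th = R_1‖R_2 = 7.45 kΩ.
Base-emitter loop: V_Th = I_B·R_Th + V_BE + (β+1)I_B·R_E, so I_B = (1.82 − 0.7) / (7.45 + 101×0.15) = 0.0495 mA.
I_C = β·I_B = 100×0.0495 = 4.95 mA, and I_E = (β+1)I_B = 5 mA.
V_CE = V_CC − I_C·R_C − I_E·R_E = 20 − 4.95×2.2 − 5×0.15 = 8.37 V.
V_CE = 8.37 V > 0.2 V confirms active-region operation.

I_C ≈ 4.9 mA, V_CE ≈ 8.4 V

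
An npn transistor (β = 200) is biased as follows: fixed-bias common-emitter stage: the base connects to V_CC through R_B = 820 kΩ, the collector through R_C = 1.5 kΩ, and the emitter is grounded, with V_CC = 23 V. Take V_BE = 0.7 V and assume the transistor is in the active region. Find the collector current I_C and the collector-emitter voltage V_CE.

Base loop: V_CC = I_B·R_B + V_BE, so I_B = (23 − 0.7)/820 kΩ = 0.0272 mA.
In the active region I_C = β·I_B = 200 × 0.0272 = 5.44 mA.
Collector loop: V_CE = V_CC − I_C·R_C = 23 − 5.44×1.5 = 14.8 V.
Since V_CE = 14.8 V > V_CE(sat) ≈ 0.2 V, the transistor is in the active region as assumed.

I_C ≈ 5.4 mA, V_CE ≈ 15 V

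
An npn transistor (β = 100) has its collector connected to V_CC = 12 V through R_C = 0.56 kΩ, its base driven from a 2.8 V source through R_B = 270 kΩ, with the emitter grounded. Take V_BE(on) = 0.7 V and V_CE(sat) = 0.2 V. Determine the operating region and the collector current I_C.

Assume active. Base-emitter loop: I_B = (V_BB − V_BE)/R_B = (2.8 − 0.7)/270 = 0.00778 mA.
I_C = β·I_B = 100×0.00778 = 0.778 mA.
V_CE = V_CC − I_C·R_C = 12 − 0.778×0.56 = 11.6 V > V_CE(sat), so the active-region assumption holds.

active; I_C ≈ 0.78 mA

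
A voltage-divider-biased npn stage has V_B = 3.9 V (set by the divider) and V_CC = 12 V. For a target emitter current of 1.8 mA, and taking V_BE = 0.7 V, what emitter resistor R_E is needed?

V_E = V_B − V_BE = 3.9 − 0.7 = 3.2 V.
R_E = V_E / I_E = 3.2 / 1.8 = 1.78 kΩ.

R_E ≈ 1.8 kΩ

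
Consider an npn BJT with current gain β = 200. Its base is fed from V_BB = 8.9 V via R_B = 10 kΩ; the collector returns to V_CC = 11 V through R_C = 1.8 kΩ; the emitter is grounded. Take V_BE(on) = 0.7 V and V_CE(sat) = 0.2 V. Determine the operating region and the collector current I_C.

saturation; I_C ≈ 6 mA

Assume active: I_B = (8.9 − 0.7)/10 = 0.82 mA, giving I_C = β·I_B = 164 mA.
But then V_CE = 11 − 164×1.8 = -284 V < V_CE(sat) = 0.2 V — impossible in the active region.
So the transistor is saturated. With V_CE = 0.2 V, I_C = (V_CC − 0.2)/R_C = 10.8/1.8 = 6 mA.
Check: β·I_B = 164 mA > I_C = 6 mA, confirming saturation.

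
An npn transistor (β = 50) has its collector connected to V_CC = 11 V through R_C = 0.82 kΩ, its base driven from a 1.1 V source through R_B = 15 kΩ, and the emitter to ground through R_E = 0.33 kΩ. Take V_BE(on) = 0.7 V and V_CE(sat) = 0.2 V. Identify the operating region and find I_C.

active; I_C ≈ 0.63 mA

Assume active. Base-emitter loop: I_B = (V_BB − V_BE)/(R_B + (β+1)R_E) = (1.1 − 0.7)/(15 + 51×0.33) = 0.0126 mA.
I_C = β·I_B = 50×0.0126 = 0.628 mA.
V_CE = V_CC − I_C·R_C − I_E·R_E = 11 − 0.628×0.82 − 0.641×0.33 = 10.3 V > V_CE(sat), so the active-region assumption holds.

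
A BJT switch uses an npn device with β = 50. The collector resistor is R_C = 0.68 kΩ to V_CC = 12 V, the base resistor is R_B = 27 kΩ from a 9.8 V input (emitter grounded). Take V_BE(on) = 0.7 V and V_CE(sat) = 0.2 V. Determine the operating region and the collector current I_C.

Assume active. Base-emitter loop: I_B = (V_BB − V_BE)/R_B = (9.8 − 0.7)/27 = 0.337 mA.
I_C = β·I_B = 50×0.337 = 16.9 mA.
V_CE = V_CC − I_C·R_C = 12 − 16.9×0.68 = 0.541 V > V_CE(sat), so the active-region assumption holds.

active; I_C ≈ 17 mA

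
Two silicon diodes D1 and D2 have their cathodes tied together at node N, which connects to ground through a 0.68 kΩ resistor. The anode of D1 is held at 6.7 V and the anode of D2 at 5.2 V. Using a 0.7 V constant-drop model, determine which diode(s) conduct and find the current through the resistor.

Only D1 conducts; I_R ≈ 8.8 mA

Assume both conduct. Then node N would need to be at both 6.7−0.7 = 6 V and 5.2−0.7 = 4.5 V, which is impossible.
Assume only D1 conducts: V_N = 6.7 − 0.7 = 6 V, so I_R = 6/0.68 = 8.82 mA.
Check D2: its anode-to-cathode voltage is 5.2 − 6 = -0.8 V < 0.7 V, so it is off. The assumption is consistent.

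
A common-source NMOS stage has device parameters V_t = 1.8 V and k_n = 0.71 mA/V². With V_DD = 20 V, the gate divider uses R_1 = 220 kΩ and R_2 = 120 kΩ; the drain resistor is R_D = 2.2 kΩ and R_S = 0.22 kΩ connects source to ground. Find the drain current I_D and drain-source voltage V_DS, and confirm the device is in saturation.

V_G = V_DD·R_2/(R_1+R_2) = 20×120/340 = 7.06 V.
Assume saturation: I_D = (k_n/2)(V_GS − V_t)² with V_GS = V_G − I_D·R_S = 7.06 − 0.22·I_D.
Substituting gives 0.0172·I_D² − 1.82·I_D + 9.82 = 0, with roots I_D = 5.7 or 100 mA.
The root I_D = 100 mA gives V_GS = -15 V ≤ V_t, so take I_D = 5.7 mA.
Then V_GS = 5.81 V and V_DS = V_DD − I_D(R_D+R_S) = 20 − 5.7×2.42 = 6.22 V.
Saturation requires V_DS ≥ V_GS − V_t = 4.01 V; 6.22 ≥ 4.01 ✓.

I_D ≈ 5.7 mA, V_DS ≈ 6.2 V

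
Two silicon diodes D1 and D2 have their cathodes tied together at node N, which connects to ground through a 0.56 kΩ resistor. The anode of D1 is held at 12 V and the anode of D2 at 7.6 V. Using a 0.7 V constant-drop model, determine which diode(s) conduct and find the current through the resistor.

Only D1 conducts; I_R ≈ 20 mA

Assume both conduct. Then node N would need to be at both 12−0.7 = 11.3 V and 7.6−0.7 = 6.9 V, which is impossible.
Assume only D1 conducts: V_N = 12 − 0.7 = 11.3 V, so I_R = 11.3/0.56 = 20.2 mA.
Check D2: its anode-to-cathode voltage is 7.6 − 11.3 = -3.7 V < 0.7 V, so it is off. The assumption is consistent.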